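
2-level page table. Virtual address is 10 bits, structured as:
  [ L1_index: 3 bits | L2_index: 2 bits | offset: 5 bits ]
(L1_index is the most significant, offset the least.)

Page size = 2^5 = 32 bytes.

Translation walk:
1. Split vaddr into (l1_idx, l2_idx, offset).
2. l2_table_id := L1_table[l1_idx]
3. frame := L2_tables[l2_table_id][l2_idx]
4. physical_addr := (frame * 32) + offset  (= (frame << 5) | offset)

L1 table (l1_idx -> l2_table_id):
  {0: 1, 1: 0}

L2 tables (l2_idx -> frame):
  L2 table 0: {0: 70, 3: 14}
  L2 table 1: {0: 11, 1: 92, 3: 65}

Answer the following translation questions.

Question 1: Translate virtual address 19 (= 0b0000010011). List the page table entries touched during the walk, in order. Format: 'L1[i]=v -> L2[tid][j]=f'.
vaddr = 19 = 0b0000010011
Split: l1_idx=0, l2_idx=0, offset=19

Answer: L1[0]=1 -> L2[1][0]=11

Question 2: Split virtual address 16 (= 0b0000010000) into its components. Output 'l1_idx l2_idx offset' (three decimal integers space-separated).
vaddr = 16 = 0b0000010000
  top 3 bits -> l1_idx = 0
  next 2 bits -> l2_idx = 0
  bottom 5 bits -> offset = 16

Answer: 0 0 16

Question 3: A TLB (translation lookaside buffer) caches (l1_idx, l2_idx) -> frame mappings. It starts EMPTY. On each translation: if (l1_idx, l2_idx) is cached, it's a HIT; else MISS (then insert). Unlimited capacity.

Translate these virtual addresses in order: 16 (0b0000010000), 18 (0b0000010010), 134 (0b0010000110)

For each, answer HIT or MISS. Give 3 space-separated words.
Answer: MISS HIT MISS

Derivation:
vaddr=16: (0,0) not in TLB -> MISS, insert
vaddr=18: (0,0) in TLB -> HIT
vaddr=134: (1,0) not in TLB -> MISS, insert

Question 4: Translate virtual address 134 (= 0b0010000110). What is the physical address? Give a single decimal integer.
Answer: 2246

Derivation:
vaddr = 134 = 0b0010000110
Split: l1_idx=1, l2_idx=0, offset=6
L1[1] = 0
L2[0][0] = 70
paddr = 70 * 32 + 6 = 2246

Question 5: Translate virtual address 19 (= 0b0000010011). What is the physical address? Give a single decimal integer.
Answer: 371

Derivation:
vaddr = 19 = 0b0000010011
Split: l1_idx=0, l2_idx=0, offset=19
L1[0] = 1
L2[1][0] = 11
paddr = 11 * 32 + 19 = 371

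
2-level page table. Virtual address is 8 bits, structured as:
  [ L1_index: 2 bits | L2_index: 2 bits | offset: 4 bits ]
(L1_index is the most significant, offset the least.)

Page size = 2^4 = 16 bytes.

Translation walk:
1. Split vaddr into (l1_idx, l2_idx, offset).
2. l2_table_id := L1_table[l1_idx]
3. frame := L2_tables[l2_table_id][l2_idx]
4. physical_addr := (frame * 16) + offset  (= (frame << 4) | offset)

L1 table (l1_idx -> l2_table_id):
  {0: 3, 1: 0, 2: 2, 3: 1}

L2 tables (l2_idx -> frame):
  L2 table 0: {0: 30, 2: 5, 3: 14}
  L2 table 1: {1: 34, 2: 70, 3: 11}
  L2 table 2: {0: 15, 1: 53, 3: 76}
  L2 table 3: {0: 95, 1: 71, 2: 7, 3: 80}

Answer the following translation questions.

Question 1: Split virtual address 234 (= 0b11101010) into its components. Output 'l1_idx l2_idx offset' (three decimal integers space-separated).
vaddr = 234 = 0b11101010
  top 2 bits -> l1_idx = 3
  next 2 bits -> l2_idx = 2
  bottom 4 bits -> offset = 10

Answer: 3 2 10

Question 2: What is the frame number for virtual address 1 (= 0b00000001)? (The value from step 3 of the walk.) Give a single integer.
Answer: 95

Derivation:
vaddr = 1: l1_idx=0, l2_idx=0
L1[0] = 3; L2[3][0] = 95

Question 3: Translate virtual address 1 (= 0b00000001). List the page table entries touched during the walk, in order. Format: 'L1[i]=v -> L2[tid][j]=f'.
Answer: L1[0]=3 -> L2[3][0]=95

Derivation:
vaddr = 1 = 0b00000001
Split: l1_idx=0, l2_idx=0, offset=1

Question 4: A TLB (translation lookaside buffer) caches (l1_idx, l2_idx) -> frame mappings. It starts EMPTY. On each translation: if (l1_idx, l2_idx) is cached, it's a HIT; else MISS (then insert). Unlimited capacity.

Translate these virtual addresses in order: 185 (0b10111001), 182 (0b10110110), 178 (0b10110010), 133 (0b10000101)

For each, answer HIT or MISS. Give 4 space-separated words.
vaddr=185: (2,3) not in TLB -> MISS, insert
vaddr=182: (2,3) in TLB -> HIT
vaddr=178: (2,3) in TLB -> HIT
vaddr=133: (2,0) not in TLB -> MISS, insert

Answer: MISS HIT HIT MISS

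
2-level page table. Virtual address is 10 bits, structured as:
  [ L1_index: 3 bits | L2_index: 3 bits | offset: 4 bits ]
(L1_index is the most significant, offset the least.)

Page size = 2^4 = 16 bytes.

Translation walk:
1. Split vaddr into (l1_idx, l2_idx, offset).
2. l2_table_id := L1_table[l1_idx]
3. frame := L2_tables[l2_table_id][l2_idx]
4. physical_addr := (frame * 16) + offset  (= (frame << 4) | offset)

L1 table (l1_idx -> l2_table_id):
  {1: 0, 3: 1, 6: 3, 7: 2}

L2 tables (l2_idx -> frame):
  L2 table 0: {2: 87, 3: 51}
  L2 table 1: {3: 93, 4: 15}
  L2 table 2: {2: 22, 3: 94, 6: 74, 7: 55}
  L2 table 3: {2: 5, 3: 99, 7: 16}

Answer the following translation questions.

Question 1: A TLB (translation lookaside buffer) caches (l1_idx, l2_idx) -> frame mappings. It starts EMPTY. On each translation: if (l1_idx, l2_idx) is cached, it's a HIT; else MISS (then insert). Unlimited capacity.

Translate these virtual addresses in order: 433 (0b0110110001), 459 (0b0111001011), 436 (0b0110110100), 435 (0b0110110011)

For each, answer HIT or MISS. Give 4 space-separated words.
vaddr=433: (3,3) not in TLB -> MISS, insert
vaddr=459: (3,4) not in TLB -> MISS, insert
vaddr=436: (3,3) in TLB -> HIT
vaddr=435: (3,3) in TLB -> HIT

Answer: MISS MISS HIT HIT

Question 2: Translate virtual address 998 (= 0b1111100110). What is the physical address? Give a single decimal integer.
Answer: 1190

Derivation:
vaddr = 998 = 0b1111100110
Split: l1_idx=7, l2_idx=6, offset=6
L1[7] = 2
L2[2][6] = 74
paddr = 74 * 16 + 6 = 1190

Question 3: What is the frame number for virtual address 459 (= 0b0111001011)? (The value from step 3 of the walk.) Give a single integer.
Answer: 15

Derivation:
vaddr = 459: l1_idx=3, l2_idx=4
L1[3] = 1; L2[1][4] = 15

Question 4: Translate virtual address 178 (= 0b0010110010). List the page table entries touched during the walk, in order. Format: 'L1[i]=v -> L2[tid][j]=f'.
Answer: L1[1]=0 -> L2[0][3]=51

Derivation:
vaddr = 178 = 0b0010110010
Split: l1_idx=1, l2_idx=3, offset=2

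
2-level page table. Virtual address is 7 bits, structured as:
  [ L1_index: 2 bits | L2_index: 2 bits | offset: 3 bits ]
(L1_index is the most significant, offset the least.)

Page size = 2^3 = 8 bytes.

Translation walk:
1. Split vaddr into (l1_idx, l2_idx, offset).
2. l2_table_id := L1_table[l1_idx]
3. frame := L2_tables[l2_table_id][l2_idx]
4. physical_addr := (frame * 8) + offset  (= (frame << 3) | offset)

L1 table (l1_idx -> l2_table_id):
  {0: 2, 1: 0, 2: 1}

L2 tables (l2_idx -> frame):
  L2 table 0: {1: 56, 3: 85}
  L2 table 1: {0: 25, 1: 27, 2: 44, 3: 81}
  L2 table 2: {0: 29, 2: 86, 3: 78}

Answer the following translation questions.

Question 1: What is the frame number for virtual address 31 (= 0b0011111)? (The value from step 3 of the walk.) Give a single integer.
Answer: 78

Derivation:
vaddr = 31: l1_idx=0, l2_idx=3
L1[0] = 2; L2[2][3] = 78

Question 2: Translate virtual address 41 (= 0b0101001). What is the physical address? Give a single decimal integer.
vaddr = 41 = 0b0101001
Split: l1_idx=1, l2_idx=1, offset=1
L1[1] = 0
L2[0][1] = 56
paddr = 56 * 8 + 1 = 449

Answer: 449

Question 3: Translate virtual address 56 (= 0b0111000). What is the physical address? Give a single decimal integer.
Answer: 680

Derivation:
vaddr = 56 = 0b0111000
Split: l1_idx=1, l2_idx=3, offset=0
L1[1] = 0
L2[0][3] = 85
paddr = 85 * 8 + 0 = 680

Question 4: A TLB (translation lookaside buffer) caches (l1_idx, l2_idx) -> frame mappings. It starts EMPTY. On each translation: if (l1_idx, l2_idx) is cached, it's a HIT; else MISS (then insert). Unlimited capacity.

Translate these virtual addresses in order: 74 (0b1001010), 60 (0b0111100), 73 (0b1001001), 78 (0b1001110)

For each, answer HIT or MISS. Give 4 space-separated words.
vaddr=74: (2,1) not in TLB -> MISS, insert
vaddr=60: (1,3) not in TLB -> MISS, insert
vaddr=73: (2,1) in TLB -> HIT
vaddr=78: (2,1) in TLB -> HIT

Answer: MISS MISS HIT HIT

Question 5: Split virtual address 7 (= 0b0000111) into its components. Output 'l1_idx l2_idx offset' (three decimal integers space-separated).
Answer: 0 0 7

Derivation:
vaddr = 7 = 0b0000111
  top 2 bits -> l1_idx = 0
  next 2 bits -> l2_idx = 0
  bottom 3 bits -> offset = 7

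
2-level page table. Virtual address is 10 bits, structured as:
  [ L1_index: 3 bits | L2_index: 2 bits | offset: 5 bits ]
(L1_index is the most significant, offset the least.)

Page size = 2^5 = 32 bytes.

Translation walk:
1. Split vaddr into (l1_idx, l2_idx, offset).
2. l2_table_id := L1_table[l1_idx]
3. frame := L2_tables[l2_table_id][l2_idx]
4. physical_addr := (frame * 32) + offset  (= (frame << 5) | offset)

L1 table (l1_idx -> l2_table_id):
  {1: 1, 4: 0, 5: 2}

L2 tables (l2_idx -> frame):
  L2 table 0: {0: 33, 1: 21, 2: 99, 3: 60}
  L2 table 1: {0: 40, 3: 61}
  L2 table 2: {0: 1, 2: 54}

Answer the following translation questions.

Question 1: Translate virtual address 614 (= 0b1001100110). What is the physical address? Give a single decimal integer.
vaddr = 614 = 0b1001100110
Split: l1_idx=4, l2_idx=3, offset=6
L1[4] = 0
L2[0][3] = 60
paddr = 60 * 32 + 6 = 1926

Answer: 1926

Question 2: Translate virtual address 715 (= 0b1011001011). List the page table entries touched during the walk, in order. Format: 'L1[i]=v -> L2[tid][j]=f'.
Answer: L1[5]=2 -> L2[2][2]=54

Derivation:
vaddr = 715 = 0b1011001011
Split: l1_idx=5, l2_idx=2, offset=11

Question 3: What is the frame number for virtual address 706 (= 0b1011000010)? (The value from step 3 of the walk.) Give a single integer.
vaddr = 706: l1_idx=5, l2_idx=2
L1[5] = 2; L2[2][2] = 54

Answer: 54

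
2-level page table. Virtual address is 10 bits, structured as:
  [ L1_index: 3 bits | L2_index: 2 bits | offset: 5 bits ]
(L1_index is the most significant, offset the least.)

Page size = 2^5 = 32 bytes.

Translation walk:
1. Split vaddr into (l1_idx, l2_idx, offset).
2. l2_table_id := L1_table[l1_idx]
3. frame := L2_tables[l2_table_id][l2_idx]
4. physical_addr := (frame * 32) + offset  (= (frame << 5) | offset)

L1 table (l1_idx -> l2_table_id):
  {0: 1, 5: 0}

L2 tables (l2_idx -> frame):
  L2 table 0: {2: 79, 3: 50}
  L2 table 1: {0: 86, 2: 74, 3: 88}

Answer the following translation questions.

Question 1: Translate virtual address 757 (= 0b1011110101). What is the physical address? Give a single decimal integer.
Answer: 1621

Derivation:
vaddr = 757 = 0b1011110101
Split: l1_idx=5, l2_idx=3, offset=21
L1[5] = 0
L2[0][3] = 50
paddr = 50 * 32 + 21 = 1621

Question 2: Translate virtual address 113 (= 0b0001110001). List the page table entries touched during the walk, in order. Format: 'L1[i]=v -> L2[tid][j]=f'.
vaddr = 113 = 0b0001110001
Split: l1_idx=0, l2_idx=3, offset=17

Answer: L1[0]=1 -> L2[1][3]=88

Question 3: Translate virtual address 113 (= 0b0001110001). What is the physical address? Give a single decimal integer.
Answer: 2833

Derivation:
vaddr = 113 = 0b0001110001
Split: l1_idx=0, l2_idx=3, offset=17
L1[0] = 1
L2[1][3] = 88
paddr = 88 * 32 + 17 = 2833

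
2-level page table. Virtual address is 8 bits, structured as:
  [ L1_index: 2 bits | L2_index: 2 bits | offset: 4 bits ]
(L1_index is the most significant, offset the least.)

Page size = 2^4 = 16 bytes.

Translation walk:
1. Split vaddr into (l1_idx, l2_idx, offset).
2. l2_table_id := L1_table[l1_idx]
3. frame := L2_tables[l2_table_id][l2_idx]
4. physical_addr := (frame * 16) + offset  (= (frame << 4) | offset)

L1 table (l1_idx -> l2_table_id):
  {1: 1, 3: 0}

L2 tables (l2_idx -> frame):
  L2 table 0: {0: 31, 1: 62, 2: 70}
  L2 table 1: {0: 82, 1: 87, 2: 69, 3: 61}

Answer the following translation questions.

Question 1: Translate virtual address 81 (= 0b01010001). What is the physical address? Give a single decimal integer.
Answer: 1393

Derivation:
vaddr = 81 = 0b01010001
Split: l1_idx=1, l2_idx=1, offset=1
L1[1] = 1
L2[1][1] = 87
paddr = 87 * 16 + 1 = 1393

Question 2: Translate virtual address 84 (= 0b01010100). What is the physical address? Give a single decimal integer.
vaddr = 84 = 0b01010100
Split: l1_idx=1, l2_idx=1, offset=4
L1[1] = 1
L2[1][1] = 87
paddr = 87 * 16 + 4 = 1396

Answer: 1396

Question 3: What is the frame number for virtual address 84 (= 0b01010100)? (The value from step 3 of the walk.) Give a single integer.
Answer: 87

Derivation:
vaddr = 84: l1_idx=1, l2_idx=1
L1[1] = 1; L2[1][1] = 87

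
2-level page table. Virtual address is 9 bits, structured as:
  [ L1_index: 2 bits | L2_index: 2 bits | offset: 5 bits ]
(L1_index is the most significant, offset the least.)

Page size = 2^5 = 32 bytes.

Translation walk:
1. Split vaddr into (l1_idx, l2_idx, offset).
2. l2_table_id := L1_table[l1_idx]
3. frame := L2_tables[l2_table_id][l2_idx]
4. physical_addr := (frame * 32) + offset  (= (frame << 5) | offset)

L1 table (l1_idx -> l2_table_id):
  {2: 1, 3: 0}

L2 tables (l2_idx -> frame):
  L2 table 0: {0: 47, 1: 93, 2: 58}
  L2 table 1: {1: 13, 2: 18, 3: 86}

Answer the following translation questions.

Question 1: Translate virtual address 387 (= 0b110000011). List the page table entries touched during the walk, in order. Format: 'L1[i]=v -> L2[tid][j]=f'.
vaddr = 387 = 0b110000011
Split: l1_idx=3, l2_idx=0, offset=3

Answer: L1[3]=0 -> L2[0][0]=47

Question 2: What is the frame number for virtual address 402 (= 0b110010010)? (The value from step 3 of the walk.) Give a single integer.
Answer: 47

Derivation:
vaddr = 402: l1_idx=3, l2_idx=0
L1[3] = 0; L2[0][0] = 47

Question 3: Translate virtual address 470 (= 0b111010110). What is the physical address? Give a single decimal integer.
Answer: 1878

Derivation:
vaddr = 470 = 0b111010110
Split: l1_idx=3, l2_idx=2, offset=22
L1[3] = 0
L2[0][2] = 58
paddr = 58 * 32 + 22 = 1878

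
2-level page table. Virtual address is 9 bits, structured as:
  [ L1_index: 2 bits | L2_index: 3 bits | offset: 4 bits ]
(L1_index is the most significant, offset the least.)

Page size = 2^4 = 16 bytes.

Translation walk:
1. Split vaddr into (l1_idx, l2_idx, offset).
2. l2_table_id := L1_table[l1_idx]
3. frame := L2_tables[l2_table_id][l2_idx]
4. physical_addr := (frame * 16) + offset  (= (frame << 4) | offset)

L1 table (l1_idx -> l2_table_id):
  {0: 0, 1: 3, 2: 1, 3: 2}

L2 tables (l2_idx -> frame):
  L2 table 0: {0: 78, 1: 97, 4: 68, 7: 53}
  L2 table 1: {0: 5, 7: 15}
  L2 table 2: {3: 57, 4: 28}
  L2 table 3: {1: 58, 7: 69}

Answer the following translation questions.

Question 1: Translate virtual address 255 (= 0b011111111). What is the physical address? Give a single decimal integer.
vaddr = 255 = 0b011111111
Split: l1_idx=1, l2_idx=7, offset=15
L1[1] = 3
L2[3][7] = 69
paddr = 69 * 16 + 15 = 1119

Answer: 1119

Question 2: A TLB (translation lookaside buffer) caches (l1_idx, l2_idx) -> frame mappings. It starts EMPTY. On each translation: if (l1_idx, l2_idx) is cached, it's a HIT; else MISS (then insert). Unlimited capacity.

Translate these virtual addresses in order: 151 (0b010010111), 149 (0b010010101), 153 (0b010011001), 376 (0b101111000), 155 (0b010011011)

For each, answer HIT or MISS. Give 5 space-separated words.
Answer: MISS HIT HIT MISS HIT

Derivation:
vaddr=151: (1,1) not in TLB -> MISS, insert
vaddr=149: (1,1) in TLB -> HIT
vaddr=153: (1,1) in TLB -> HIT
vaddr=376: (2,7) not in TLB -> MISS, insert
vaddr=155: (1,1) in TLB -> HIT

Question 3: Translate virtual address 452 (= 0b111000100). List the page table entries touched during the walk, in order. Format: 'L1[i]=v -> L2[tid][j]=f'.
vaddr = 452 = 0b111000100
Split: l1_idx=3, l2_idx=4, offset=4

Answer: L1[3]=2 -> L2[2][4]=28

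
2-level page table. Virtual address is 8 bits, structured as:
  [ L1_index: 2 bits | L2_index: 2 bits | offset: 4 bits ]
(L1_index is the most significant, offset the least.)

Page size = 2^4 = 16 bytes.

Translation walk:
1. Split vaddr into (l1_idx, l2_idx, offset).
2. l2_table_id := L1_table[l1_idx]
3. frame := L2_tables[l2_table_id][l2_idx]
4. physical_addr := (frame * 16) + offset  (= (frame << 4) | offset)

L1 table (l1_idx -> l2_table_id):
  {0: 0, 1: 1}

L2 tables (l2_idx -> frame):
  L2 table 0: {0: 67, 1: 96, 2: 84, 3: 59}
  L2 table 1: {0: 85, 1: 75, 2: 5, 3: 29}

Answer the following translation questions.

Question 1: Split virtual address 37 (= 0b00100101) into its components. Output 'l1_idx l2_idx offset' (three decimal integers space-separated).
Answer: 0 2 5

Derivation:
vaddr = 37 = 0b00100101
  top 2 bits -> l1_idx = 0
  next 2 bits -> l2_idx = 2
  bottom 4 bits -> offset = 5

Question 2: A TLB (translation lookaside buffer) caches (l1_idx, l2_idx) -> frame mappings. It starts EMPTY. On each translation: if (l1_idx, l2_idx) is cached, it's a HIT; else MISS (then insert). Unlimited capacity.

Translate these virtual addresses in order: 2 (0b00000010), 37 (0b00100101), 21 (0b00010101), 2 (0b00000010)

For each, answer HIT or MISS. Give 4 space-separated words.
Answer: MISS MISS MISS HIT

Derivation:
vaddr=2: (0,0) not in TLB -> MISS, insert
vaddr=37: (0,2) not in TLB -> MISS, insert
vaddr=21: (0,1) not in TLB -> MISS, insert
vaddr=2: (0,0) in TLB -> HIT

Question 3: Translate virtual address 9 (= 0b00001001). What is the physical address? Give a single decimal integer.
vaddr = 9 = 0b00001001
Split: l1_idx=0, l2_idx=0, offset=9
L1[0] = 0
L2[0][0] = 67
paddr = 67 * 16 + 9 = 1081

Answer: 1081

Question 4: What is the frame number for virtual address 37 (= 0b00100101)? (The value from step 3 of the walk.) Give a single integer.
Answer: 84

Derivation:
vaddr = 37: l1_idx=0, l2_idx=2
L1[0] = 0; L2[0][2] = 84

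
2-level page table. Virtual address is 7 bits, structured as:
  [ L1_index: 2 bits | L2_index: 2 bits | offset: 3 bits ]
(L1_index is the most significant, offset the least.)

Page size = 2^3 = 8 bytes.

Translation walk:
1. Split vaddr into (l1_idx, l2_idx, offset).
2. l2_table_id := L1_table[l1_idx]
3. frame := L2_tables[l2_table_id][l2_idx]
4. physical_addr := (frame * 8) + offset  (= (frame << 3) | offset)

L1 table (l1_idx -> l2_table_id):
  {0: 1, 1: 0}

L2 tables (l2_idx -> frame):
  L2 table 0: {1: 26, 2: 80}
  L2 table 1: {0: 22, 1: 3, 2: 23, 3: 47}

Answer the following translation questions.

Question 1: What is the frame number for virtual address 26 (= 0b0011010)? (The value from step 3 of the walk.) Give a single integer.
Answer: 47

Derivation:
vaddr = 26: l1_idx=0, l2_idx=3
L1[0] = 1; L2[1][3] = 47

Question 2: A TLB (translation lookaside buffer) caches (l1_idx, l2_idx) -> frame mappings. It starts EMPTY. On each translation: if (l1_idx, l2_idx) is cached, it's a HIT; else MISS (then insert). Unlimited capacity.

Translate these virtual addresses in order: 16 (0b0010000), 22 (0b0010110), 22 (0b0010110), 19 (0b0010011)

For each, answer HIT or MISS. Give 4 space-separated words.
Answer: MISS HIT HIT HIT

Derivation:
vaddr=16: (0,2) not in TLB -> MISS, insert
vaddr=22: (0,2) in TLB -> HIT
vaddr=22: (0,2) in TLB -> HIT
vaddr=19: (0,2) in TLB -> HIT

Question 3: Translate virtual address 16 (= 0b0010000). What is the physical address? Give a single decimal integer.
vaddr = 16 = 0b0010000
Split: l1_idx=0, l2_idx=2, offset=0
L1[0] = 1
L2[1][2] = 23
paddr = 23 * 8 + 0 = 184

Answer: 184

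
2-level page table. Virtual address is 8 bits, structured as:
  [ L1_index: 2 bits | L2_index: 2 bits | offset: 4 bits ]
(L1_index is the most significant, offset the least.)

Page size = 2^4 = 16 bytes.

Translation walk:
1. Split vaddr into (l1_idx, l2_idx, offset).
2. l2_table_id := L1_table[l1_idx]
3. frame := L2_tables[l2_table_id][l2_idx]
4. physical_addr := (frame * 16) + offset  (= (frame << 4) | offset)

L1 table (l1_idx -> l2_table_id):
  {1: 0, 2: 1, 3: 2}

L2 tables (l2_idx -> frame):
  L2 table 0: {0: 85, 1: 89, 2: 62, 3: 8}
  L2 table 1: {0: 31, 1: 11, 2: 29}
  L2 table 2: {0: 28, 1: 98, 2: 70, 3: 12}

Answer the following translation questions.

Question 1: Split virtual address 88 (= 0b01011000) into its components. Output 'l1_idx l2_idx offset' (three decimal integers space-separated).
vaddr = 88 = 0b01011000
  top 2 bits -> l1_idx = 1
  next 2 bits -> l2_idx = 1
  bottom 4 bits -> offset = 8

Answer: 1 1 8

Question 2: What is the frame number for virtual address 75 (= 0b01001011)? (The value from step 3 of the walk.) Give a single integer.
vaddr = 75: l1_idx=1, l2_idx=0
L1[1] = 0; L2[0][0] = 85

Answer: 85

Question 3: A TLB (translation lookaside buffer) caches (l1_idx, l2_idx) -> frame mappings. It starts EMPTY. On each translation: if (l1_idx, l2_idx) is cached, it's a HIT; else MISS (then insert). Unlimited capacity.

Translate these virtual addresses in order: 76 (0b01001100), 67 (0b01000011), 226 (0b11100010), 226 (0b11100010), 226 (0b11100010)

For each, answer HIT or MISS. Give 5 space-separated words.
vaddr=76: (1,0) not in TLB -> MISS, insert
vaddr=67: (1,0) in TLB -> HIT
vaddr=226: (3,2) not in TLB -> MISS, insert
vaddr=226: (3,2) in TLB -> HIT
vaddr=226: (3,2) in TLB -> HIT

Answer: MISS HIT MISS HIT HIT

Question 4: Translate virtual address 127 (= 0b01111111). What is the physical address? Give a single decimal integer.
Answer: 143

Derivation:
vaddr = 127 = 0b01111111
Split: l1_idx=1, l2_idx=3, offset=15
L1[1] = 0
L2[0][3] = 8
paddr = 8 * 16 + 15 = 143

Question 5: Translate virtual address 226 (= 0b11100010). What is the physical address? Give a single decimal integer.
vaddr = 226 = 0b11100010
Split: l1_idx=3, l2_idx=2, offset=2
L1[3] = 2
L2[2][2] = 70
paddr = 70 * 16 + 2 = 1122

Answer: 1122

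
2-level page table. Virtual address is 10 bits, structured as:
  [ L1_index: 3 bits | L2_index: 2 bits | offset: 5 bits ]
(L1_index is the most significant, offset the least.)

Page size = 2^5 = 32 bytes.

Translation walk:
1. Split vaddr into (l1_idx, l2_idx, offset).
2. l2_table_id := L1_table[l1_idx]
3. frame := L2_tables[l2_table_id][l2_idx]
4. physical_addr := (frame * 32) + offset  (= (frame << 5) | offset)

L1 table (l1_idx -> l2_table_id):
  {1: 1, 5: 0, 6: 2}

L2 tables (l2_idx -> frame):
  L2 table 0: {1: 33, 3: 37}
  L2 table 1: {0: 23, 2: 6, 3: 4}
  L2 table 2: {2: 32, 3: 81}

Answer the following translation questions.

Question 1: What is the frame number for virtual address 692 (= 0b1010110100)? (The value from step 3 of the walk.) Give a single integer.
Answer: 33

Derivation:
vaddr = 692: l1_idx=5, l2_idx=1
L1[5] = 0; L2[0][1] = 33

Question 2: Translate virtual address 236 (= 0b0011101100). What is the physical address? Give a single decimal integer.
vaddr = 236 = 0b0011101100
Split: l1_idx=1, l2_idx=3, offset=12
L1[1] = 1
L2[1][3] = 4
paddr = 4 * 32 + 12 = 140

Answer: 140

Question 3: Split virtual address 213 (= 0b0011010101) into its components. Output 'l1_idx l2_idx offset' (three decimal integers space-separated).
vaddr = 213 = 0b0011010101
  top 3 bits -> l1_idx = 1
  next 2 bits -> l2_idx = 2
  bottom 5 bits -> offset = 21

Answer: 1 2 21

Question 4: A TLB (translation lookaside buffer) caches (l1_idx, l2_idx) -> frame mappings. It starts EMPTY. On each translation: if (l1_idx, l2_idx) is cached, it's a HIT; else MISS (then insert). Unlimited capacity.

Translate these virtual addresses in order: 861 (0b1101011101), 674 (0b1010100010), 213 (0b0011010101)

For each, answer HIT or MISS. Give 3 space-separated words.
vaddr=861: (6,2) not in TLB -> MISS, insert
vaddr=674: (5,1) not in TLB -> MISS, insert
vaddr=213: (1,2) not in TLB -> MISS, insert

Answer: MISS MISS MISS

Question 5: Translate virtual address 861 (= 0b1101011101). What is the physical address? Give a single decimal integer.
vaddr = 861 = 0b1101011101
Split: l1_idx=6, l2_idx=2, offset=29
L1[6] = 2
L2[2][2] = 32
paddr = 32 * 32 + 29 = 1053

Answer: 1053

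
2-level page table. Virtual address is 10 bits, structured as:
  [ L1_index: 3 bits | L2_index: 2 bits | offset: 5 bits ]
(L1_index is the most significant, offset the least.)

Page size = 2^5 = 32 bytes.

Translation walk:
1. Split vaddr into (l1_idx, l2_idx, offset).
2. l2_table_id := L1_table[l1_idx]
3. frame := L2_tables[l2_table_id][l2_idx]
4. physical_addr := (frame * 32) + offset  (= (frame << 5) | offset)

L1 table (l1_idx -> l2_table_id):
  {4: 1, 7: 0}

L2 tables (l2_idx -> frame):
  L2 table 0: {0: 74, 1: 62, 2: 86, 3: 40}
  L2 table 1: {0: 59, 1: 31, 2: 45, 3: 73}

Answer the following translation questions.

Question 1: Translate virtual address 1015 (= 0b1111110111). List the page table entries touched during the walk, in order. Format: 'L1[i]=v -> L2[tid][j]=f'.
Answer: L1[7]=0 -> L2[0][3]=40

Derivation:
vaddr = 1015 = 0b1111110111
Split: l1_idx=7, l2_idx=3, offset=23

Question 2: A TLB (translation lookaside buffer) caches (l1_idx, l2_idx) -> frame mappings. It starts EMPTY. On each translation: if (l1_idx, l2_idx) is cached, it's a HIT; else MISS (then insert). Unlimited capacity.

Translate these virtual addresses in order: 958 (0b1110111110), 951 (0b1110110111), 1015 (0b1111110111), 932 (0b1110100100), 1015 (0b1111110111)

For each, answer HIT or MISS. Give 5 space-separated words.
vaddr=958: (7,1) not in TLB -> MISS, insert
vaddr=951: (7,1) in TLB -> HIT
vaddr=1015: (7,3) not in TLB -> MISS, insert
vaddr=932: (7,1) in TLB -> HIT
vaddr=1015: (7,3) in TLB -> HIT

Answer: MISS HIT MISS HIT HIT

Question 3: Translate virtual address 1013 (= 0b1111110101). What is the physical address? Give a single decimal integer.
Answer: 1301

Derivation:
vaddr = 1013 = 0b1111110101
Split: l1_idx=7, l2_idx=3, offset=21
L1[7] = 0
L2[0][3] = 40
paddr = 40 * 32 + 21 = 1301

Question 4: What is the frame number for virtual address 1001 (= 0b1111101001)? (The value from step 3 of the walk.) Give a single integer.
vaddr = 1001: l1_idx=7, l2_idx=3
L1[7] = 0; L2[0][3] = 40

Answer: 40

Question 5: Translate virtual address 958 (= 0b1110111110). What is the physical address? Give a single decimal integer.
vaddr = 958 = 0b1110111110
Split: l1_idx=7, l2_idx=1, offset=30
L1[7] = 0
L2[0][1] = 62
paddr = 62 * 32 + 30 = 2014

Answer: 2014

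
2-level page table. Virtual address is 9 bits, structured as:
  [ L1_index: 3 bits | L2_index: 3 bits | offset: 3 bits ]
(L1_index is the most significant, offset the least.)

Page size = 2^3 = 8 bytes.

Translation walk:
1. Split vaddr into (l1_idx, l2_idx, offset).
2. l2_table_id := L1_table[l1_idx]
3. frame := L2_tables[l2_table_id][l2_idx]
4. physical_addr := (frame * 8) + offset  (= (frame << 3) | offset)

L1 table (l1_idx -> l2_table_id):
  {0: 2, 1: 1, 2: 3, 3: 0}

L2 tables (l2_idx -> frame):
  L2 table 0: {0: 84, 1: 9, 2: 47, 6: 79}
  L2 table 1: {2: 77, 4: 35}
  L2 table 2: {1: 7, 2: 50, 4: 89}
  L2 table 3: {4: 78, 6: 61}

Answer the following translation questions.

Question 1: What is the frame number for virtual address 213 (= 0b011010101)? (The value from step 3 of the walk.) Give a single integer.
Answer: 47

Derivation:
vaddr = 213: l1_idx=3, l2_idx=2
L1[3] = 0; L2[0][2] = 47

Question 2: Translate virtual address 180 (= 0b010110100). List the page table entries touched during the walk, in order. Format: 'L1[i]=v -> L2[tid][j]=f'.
Answer: L1[2]=3 -> L2[3][6]=61

Derivation:
vaddr = 180 = 0b010110100
Split: l1_idx=2, l2_idx=6, offset=4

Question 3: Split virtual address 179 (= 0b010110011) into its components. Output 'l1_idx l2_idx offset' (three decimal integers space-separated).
vaddr = 179 = 0b010110011
  top 3 bits -> l1_idx = 2
  next 3 bits -> l2_idx = 6
  bottom 3 bits -> offset = 3

Answer: 2 6 3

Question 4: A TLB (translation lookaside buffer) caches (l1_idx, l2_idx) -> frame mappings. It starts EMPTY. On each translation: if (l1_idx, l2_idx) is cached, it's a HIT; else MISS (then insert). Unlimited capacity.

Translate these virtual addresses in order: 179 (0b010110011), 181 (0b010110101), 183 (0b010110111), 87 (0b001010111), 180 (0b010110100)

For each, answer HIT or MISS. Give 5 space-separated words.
Answer: MISS HIT HIT MISS HIT

Derivation:
vaddr=179: (2,6) not in TLB -> MISS, insert
vaddr=181: (2,6) in TLB -> HIT
vaddr=183: (2,6) in TLB -> HIT
vaddr=87: (1,2) not in TLB -> MISS, insert
vaddr=180: (2,6) in TLB -> HIT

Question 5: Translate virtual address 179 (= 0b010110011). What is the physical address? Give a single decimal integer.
Answer: 491

Derivation:
vaddr = 179 = 0b010110011
Split: l1_idx=2, l2_idx=6, offset=3
L1[2] = 3
L2[3][6] = 61
paddr = 61 * 8 + 3 = 491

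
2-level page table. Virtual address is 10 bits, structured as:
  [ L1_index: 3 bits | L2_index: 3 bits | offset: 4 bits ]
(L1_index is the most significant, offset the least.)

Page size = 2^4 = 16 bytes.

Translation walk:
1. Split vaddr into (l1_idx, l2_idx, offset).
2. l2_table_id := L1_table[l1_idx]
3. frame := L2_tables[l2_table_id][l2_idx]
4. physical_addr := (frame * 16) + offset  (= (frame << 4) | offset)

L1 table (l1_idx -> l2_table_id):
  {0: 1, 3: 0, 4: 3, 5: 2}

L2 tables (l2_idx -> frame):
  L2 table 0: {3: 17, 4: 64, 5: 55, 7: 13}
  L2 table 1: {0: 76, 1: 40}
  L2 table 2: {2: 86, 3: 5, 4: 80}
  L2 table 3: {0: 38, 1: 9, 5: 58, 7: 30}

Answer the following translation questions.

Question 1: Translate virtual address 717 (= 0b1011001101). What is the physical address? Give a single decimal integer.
Answer: 1293

Derivation:
vaddr = 717 = 0b1011001101
Split: l1_idx=5, l2_idx=4, offset=13
L1[5] = 2
L2[2][4] = 80
paddr = 80 * 16 + 13 = 1293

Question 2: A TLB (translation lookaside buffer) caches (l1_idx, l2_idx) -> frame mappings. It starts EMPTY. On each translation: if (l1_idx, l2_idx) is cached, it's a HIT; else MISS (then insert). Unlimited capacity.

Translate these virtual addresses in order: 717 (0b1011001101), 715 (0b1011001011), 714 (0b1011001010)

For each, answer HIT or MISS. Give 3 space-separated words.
Answer: MISS HIT HIT

Derivation:
vaddr=717: (5,4) not in TLB -> MISS, insert
vaddr=715: (5,4) in TLB -> HIT
vaddr=714: (5,4) in TLB -> HIT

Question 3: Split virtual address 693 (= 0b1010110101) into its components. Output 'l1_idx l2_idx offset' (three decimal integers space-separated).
Answer: 5 3 5

Derivation:
vaddr = 693 = 0b1010110101
  top 3 bits -> l1_idx = 5
  next 3 bits -> l2_idx = 3
  bottom 4 bits -> offset = 5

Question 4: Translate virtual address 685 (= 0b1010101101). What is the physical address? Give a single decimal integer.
vaddr = 685 = 0b1010101101
Split: l1_idx=5, l2_idx=2, offset=13
L1[5] = 2
L2[2][2] = 86
paddr = 86 * 16 + 13 = 1389

Answer: 1389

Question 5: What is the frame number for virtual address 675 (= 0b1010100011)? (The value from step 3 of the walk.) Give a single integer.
vaddr = 675: l1_idx=5, l2_idx=2
L1[5] = 2; L2[2][2] = 86

Answer: 86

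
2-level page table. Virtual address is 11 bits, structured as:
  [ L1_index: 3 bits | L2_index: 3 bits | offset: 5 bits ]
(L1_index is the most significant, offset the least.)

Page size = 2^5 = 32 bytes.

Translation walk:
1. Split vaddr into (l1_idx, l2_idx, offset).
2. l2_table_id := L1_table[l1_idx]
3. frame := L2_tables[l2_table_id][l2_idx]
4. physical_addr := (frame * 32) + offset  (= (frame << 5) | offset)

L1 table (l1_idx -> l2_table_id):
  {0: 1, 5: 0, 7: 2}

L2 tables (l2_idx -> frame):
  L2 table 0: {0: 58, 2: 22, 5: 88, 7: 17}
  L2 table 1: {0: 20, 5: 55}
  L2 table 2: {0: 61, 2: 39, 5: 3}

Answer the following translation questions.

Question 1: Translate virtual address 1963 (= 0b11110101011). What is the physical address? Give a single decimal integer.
vaddr = 1963 = 0b11110101011
Split: l1_idx=7, l2_idx=5, offset=11
L1[7] = 2
L2[2][5] = 3
paddr = 3 * 32 + 11 = 107

Answer: 107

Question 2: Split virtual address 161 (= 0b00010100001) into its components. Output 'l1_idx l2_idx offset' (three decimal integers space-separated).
Answer: 0 5 1

Derivation:
vaddr = 161 = 0b00010100001
  top 3 bits -> l1_idx = 0
  next 3 bits -> l2_idx = 5
  bottom 5 bits -> offset = 1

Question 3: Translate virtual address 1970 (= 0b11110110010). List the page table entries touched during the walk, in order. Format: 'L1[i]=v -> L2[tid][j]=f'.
vaddr = 1970 = 0b11110110010
Split: l1_idx=7, l2_idx=5, offset=18

Answer: L1[7]=2 -> L2[2][5]=3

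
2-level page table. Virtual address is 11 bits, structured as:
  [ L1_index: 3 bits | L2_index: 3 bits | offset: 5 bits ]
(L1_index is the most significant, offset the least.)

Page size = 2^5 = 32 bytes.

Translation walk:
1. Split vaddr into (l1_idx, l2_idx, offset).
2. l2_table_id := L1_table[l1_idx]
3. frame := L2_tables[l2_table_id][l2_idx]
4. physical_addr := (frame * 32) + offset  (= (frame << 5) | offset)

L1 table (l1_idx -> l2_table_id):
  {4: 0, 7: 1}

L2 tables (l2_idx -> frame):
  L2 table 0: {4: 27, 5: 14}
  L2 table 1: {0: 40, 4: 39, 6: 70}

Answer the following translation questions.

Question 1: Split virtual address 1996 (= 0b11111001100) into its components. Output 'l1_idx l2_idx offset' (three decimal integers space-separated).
vaddr = 1996 = 0b11111001100
  top 3 bits -> l1_idx = 7
  next 3 bits -> l2_idx = 6
  bottom 5 bits -> offset = 12

Answer: 7 6 12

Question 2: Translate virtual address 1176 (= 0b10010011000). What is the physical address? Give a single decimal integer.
Answer: 888

Derivation:
vaddr = 1176 = 0b10010011000
Split: l1_idx=4, l2_idx=4, offset=24
L1[4] = 0
L2[0][4] = 27
paddr = 27 * 32 + 24 = 888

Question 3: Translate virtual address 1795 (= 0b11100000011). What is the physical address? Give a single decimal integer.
vaddr = 1795 = 0b11100000011
Split: l1_idx=7, l2_idx=0, offset=3
L1[7] = 1
L2[1][0] = 40
paddr = 40 * 32 + 3 = 1283

Answer: 1283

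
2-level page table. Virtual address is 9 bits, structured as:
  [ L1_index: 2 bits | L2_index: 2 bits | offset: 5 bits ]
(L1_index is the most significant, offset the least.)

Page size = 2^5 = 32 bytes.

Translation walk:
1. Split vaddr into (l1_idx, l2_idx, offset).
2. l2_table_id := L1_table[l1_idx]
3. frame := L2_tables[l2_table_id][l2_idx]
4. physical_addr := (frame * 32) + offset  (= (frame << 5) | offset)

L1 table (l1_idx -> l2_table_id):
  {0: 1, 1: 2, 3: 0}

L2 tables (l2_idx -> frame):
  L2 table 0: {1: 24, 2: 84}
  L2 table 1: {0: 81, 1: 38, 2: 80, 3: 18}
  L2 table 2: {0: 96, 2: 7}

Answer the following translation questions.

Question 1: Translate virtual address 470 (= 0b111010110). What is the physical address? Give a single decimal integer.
Answer: 2710

Derivation:
vaddr = 470 = 0b111010110
Split: l1_idx=3, l2_idx=2, offset=22
L1[3] = 0
L2[0][2] = 84
paddr = 84 * 32 + 22 = 2710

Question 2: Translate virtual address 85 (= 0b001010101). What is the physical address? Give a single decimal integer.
Answer: 2581

Derivation:
vaddr = 85 = 0b001010101
Split: l1_idx=0, l2_idx=2, offset=21
L1[0] = 1
L2[1][2] = 80
paddr = 80 * 32 + 21 = 2581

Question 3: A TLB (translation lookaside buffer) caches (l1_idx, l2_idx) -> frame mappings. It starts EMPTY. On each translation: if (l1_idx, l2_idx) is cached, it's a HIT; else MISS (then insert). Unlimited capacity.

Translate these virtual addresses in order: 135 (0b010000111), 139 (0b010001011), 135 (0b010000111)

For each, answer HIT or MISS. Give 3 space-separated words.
vaddr=135: (1,0) not in TLB -> MISS, insert
vaddr=139: (1,0) in TLB -> HIT
vaddr=135: (1,0) in TLB -> HIT

Answer: MISS HIT HIT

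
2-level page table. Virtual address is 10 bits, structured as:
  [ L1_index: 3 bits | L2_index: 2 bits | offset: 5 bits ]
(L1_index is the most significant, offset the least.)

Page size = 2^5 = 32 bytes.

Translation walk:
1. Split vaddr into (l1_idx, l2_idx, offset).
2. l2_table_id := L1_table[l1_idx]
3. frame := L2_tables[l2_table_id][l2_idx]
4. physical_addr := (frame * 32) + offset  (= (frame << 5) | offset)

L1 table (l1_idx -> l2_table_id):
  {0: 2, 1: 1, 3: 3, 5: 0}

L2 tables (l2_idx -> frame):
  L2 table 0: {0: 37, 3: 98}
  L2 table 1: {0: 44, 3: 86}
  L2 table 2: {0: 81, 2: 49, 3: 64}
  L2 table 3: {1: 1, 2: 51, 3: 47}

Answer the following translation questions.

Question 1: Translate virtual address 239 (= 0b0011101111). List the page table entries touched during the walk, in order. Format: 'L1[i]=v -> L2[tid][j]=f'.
vaddr = 239 = 0b0011101111
Split: l1_idx=1, l2_idx=3, offset=15

Answer: L1[1]=1 -> L2[1][3]=86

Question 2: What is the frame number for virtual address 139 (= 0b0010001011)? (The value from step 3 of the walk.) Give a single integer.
vaddr = 139: l1_idx=1, l2_idx=0
L1[1] = 1; L2[1][0] = 44

Answer: 44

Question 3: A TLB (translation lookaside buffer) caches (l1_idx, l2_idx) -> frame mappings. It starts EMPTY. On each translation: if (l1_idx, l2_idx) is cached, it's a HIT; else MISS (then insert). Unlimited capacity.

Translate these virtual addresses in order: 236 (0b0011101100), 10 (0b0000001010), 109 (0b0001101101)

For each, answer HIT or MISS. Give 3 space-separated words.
vaddr=236: (1,3) not in TLB -> MISS, insert
vaddr=10: (0,0) not in TLB -> MISS, insert
vaddr=109: (0,3) not in TLB -> MISS, insert

Answer: MISS MISS MISS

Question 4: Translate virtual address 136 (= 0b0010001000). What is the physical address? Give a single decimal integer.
vaddr = 136 = 0b0010001000
Split: l1_idx=1, l2_idx=0, offset=8
L1[1] = 1
L2[1][0] = 44
paddr = 44 * 32 + 8 = 1416

Answer: 1416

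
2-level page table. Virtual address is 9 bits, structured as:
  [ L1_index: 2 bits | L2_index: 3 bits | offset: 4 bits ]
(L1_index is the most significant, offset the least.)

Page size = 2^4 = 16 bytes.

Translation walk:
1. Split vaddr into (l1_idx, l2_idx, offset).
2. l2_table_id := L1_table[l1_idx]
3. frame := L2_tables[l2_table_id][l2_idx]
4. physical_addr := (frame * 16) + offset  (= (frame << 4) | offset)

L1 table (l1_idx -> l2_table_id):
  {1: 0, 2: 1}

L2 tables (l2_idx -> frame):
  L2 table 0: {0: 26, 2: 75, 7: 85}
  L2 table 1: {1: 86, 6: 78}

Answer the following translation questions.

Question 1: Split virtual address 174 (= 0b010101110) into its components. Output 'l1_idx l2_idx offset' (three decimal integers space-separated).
Answer: 1 2 14

Derivation:
vaddr = 174 = 0b010101110
  top 2 bits -> l1_idx = 1
  next 3 bits -> l2_idx = 2
  bottom 4 bits -> offset = 14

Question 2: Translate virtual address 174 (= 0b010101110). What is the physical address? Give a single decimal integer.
Answer: 1214

Derivation:
vaddr = 174 = 0b010101110
Split: l1_idx=1, l2_idx=2, offset=14
L1[1] = 0
L2[0][2] = 75
paddr = 75 * 16 + 14 = 1214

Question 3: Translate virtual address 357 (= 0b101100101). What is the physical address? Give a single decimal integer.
Answer: 1253

Derivation:
vaddr = 357 = 0b101100101
Split: l1_idx=2, l2_idx=6, offset=5
L1[2] = 1
L2[1][6] = 78
paddr = 78 * 16 + 5 = 1253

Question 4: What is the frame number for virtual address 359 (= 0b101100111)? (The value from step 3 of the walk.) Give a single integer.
vaddr = 359: l1_idx=2, l2_idx=6
L1[2] = 1; L2[1][6] = 78

Answer: 78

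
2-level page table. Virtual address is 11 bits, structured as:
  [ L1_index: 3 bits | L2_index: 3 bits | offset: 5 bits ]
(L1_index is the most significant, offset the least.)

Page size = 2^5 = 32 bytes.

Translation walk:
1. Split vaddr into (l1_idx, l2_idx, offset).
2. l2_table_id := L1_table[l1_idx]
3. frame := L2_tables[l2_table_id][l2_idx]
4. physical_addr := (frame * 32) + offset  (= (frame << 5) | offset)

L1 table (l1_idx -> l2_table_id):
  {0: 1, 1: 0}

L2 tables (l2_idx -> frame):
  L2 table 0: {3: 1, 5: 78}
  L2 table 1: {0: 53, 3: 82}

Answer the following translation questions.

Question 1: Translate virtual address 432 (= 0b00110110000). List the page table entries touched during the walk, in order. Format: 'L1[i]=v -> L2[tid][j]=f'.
vaddr = 432 = 0b00110110000
Split: l1_idx=1, l2_idx=5, offset=16

Answer: L1[1]=0 -> L2[0][5]=78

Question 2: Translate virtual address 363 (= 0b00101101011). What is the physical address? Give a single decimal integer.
vaddr = 363 = 0b00101101011
Split: l1_idx=1, l2_idx=3, offset=11
L1[1] = 0
L2[0][3] = 1
paddr = 1 * 32 + 11 = 43

Answer: 43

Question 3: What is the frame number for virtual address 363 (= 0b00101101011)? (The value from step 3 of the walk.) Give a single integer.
Answer: 1

Derivation:
vaddr = 363: l1_idx=1, l2_idx=3
L1[1] = 0; L2[0][3] = 1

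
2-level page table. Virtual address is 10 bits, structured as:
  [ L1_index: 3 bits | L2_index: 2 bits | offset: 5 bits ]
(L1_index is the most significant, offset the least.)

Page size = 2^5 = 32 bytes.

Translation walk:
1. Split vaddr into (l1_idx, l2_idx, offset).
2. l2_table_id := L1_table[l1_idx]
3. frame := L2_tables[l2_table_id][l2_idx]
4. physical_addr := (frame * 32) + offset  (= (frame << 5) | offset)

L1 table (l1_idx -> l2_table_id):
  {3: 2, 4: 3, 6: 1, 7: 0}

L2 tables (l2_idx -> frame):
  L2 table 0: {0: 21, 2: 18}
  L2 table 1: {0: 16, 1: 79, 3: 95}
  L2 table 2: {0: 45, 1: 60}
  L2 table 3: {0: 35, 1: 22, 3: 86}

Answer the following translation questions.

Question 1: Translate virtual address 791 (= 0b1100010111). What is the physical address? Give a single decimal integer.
vaddr = 791 = 0b1100010111
Split: l1_idx=6, l2_idx=0, offset=23
L1[6] = 1
L2[1][0] = 16
paddr = 16 * 32 + 23 = 535

Answer: 535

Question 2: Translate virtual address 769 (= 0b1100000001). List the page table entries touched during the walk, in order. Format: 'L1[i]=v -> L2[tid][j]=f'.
Answer: L1[6]=1 -> L2[1][0]=16

Derivation:
vaddr = 769 = 0b1100000001
Split: l1_idx=6, l2_idx=0, offset=1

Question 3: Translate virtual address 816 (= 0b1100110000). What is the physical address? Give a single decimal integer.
vaddr = 816 = 0b1100110000
Split: l1_idx=6, l2_idx=1, offset=16
L1[6] = 1
L2[1][1] = 79
paddr = 79 * 32 + 16 = 2544

Answer: 2544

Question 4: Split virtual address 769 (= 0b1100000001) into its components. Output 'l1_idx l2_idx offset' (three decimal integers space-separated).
Answer: 6 0 1

Derivation:
vaddr = 769 = 0b1100000001
  top 3 bits -> l1_idx = 6
  next 2 bits -> l2_idx = 0
  bottom 5 bits -> offset = 1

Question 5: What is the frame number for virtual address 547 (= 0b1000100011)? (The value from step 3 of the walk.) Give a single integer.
vaddr = 547: l1_idx=4, l2_idx=1
L1[4] = 3; L2[3][1] = 22

Answer: 22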